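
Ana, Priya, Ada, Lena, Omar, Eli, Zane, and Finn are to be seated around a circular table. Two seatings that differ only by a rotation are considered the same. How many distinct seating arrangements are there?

Fix one person's seat to break rotational symmetry; the remaining 7 people can be arranged in (7)! = 5040 ways.

5040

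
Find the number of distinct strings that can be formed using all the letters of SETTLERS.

Letter multiplicities in SETTLERS: E×2, L×1, R×1, S×2, T×2.
The number of distinct arrangements is 8!/(2!·2!·2!) = 40320/8 = 5040.

5040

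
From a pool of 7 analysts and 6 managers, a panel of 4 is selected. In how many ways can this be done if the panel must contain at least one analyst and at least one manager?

665

Unrestricted: C(13,4) = 715 ways to pick any 4 of the 13.
Selections missing a whole group: no analysts → C(6,4) = 15; no managers → C(7,4) = 35.
Both groups omitted at once is impossible, so 715 − 50 = 665.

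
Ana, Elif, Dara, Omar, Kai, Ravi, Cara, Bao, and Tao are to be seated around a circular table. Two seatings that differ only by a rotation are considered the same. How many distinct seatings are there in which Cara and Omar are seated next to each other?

10080

Treat {Cara, Omar} as one unit (2 internal orders) and seat the resulting 8 units around the table: (7)! circular arrangements.
So 2 × (7)! = 2 × 5040 = 10080.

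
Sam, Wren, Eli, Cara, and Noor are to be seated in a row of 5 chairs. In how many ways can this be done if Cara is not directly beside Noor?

72

There are 5! = 120 arrangements in all. If Cara and Noor are adjacent, merging them into one block gives 2·(4)! = 48 arrangements.
So 120 − 48 = 72 arrangements keep them apart.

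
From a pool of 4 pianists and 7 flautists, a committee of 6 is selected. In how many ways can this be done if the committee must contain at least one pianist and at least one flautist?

455

Unrestricted: C(11,6) = 462 ways to pick any 6 of the 11.
Subtract selections that omit an entire group: no pianists → C(7,6) = 7; no flautists → C(4,6) = 0.
Both groups omitted at once is impossible, so 462 − 7 = 455.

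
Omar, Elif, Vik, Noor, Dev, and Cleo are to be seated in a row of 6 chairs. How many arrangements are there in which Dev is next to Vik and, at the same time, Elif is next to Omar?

Treat {Dev,Vik} as one block (2 orders) and {Elif,Omar} as another (2 orders).
That leaves 4 units to arrange: 2 × 2 × 4! = 4 × 24 = 96.

96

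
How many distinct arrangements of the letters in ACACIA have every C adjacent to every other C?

20

Treat the 2 copies of C as a single block. The multiset to arrange is then {CC, A, A, A, I}, 5 items in all.
That gives (5)!/(3!) = 20 arrangements.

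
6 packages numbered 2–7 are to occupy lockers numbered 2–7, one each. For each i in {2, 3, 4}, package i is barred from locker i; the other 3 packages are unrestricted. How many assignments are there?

426

Let Aᵢ (for i ∈ {2, 3, 4}) be the placements that put package i in its forbidden locker. Any j of these fix j positions, leaving (6−j)! ways to fill the rest, and there are C(3,j) ways to pick which j.
By inclusion–exclusion, the number of valid placements is Σ_{j=0}^{3} (−1)^j C(3,j)·(6−j)!.
Computing: 720 − 360 + 72 − 6 = 426.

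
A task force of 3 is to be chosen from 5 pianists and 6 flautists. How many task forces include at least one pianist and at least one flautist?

With no constraint there are C(11,3) = 165 possible selections.
Selections missing a whole group: no pianists → C(6,3) = 20; no flautists → C(5,3) = 10.
Both groups omitted at once is impossible, so 165 − 30 = 135.

135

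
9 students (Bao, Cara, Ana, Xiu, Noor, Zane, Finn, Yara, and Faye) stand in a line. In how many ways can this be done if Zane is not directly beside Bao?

Of the 9! = 362880 arrangements, those with Zane and Bao adjacent number 2 × 8! = 80640 (treat the pair as a block with 2 internal orders).
So 362880 − 80640 = 282240 arrangements keep them apart.

282240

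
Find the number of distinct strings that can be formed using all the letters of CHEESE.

120

CHEESE has 6 letters with E appearing 3 times.
So there are 6! / (3!) = 120 distinguishable arrangements.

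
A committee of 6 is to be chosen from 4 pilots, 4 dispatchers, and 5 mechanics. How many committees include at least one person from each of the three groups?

Unrestricted: C(13,6) = 1716 ways to pick any 6 of the 13.
Selections missing a whole group: no pilots → C(9,6) = 84; no dispatchers → C(9,6) = 84; no mechanics → C(8,6) = 28.
Add back selections omitting two groups (i.e. drawn from a single group): C(4,6) + C(4,6) + C(5,6) = 0.
By inclusion–exclusion: 1716 − 196 + 0 = 1520.

1520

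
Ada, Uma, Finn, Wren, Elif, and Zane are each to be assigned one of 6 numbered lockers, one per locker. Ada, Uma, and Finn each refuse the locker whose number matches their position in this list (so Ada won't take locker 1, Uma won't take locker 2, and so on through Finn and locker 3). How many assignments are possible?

Let Aᵢ (for i ∈ {1, 2, 3}) be the placements that put person i in their forbidden locker. Any j of these fix j positions, leaving (6−j)! ways to fill the rest, and there are C(3,j) ways to pick which j.
By inclusion–exclusion, the number of valid placements is Σ_{j=0}^{3} (−1)^j C(3,j)·(6−j)!.
Computing: 720 − 360 + 72 − 6 = 426.

426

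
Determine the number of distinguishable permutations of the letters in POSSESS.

Letter multiplicities in POSSESS: E×1, O×1, P×1, S×4.
Dividing 7! = 5040 by 4! = 24 for the repeated letters gives 210.

210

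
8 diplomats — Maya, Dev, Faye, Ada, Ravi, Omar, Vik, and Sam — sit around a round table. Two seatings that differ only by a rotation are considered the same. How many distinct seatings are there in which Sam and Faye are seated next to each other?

1440

Glue Sam and Faye into a block (2 internal orders). Seating 7 units around a circle gives (6)! arrangements.
So 2 × (6)! = 2 × 720 = 1440.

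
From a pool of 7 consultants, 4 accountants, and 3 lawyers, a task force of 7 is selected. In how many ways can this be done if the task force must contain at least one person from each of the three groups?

With no constraint there are C(14,7) = 3432 possible selections.
Selections missing a whole group: no consultants → C(7,7) = 1; no accountants → C(10,7) = 120; no lawyers → C(11,7) = 330.
Add back selections omitting two groups (i.e. drawn from a single group): C(7,7) + C(4,7) + C(3,7) = 1.
By inclusion–exclusion: 3432 − 451 + 1 = 2982.

2982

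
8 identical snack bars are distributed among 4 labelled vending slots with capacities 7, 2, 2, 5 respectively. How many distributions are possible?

52

Ignoring the caps, the number of non-negative solutions to x_1+…+x_4 = 8 is C(11,3) = 165.
Subtract solutions that violate a single cap (substitute x_i' = x_i − (cap_i+1)): x_1 ≥ 8 gives C(3,3) = 1; x_2 ≥ 3 gives C(8,3) = 56; x_3 ≥ 3 gives C(8,3) = 56; x_4 ≥ 6 gives C(5,3) = 10. Together 123.
Add back pairs where two caps are both exceeded: 0 + 0 + 0 + 10 + 0 + 0 = 10.
By inclusion–exclusion the count is 165 − 123 + 10 = 52.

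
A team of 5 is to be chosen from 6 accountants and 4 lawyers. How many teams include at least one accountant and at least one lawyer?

246

With no constraint there are C(10,5) = 252 possible selections.
Selections missing a whole group: no accountants → C(4,5) = 0; no lawyers → C(6,5) = 6.
Both groups omitted at once is impossible, so 252 − 6 = 246.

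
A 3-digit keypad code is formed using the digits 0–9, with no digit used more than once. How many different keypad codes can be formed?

720

Choose and order 3 of the 10 symbols: the first digit has 10 options, the next 9, then 8.
10 × 9 × 8 = 720.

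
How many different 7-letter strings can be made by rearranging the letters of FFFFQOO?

FFFFQOO has 7 letters with F appearing 4 times and O appearing twice.
The number of distinct arrangements is 7!/(4!·2!) = 5040/48 = 105.

105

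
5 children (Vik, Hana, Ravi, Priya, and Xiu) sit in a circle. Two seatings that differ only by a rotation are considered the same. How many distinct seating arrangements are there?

Fix one person's seat to break rotational symmetry; the remaining 4 people can be arranged in (4)! = 24 ways.

24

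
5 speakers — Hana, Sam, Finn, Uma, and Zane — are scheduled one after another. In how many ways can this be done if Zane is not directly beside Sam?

72

There are 5! = 120 arrangements in all. If Zane and Sam are adjacent, merging them into one block gives 2·(4)! = 48 arrangements.
So 120 − 48 = 72 arrangements keep them apart.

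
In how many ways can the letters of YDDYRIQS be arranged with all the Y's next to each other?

2520

Treat the 2 copies of Y as a single block. The multiset to arrange is then {YY, D, D, I, Q, R, S}, 7 items in all.
That gives (7)!/(2!) = 2520 arrangements.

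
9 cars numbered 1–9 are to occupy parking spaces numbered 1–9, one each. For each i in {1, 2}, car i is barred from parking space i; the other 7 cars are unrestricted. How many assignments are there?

287280

Let Aᵢ (for i ∈ {1, 2}) be the placements that put car i in its forbidden parking space. Any j of these fix j positions, leaving (9−j)! ways to fill the rest, and there are C(2,j) ways to pick which j.
By inclusion–exclusion, the number of valid placements is Σ_{j=0}^{2} (−1)^j C(2,j)·(9−j)!.
Computing: 362880 − 80640 + 5040 = 287280.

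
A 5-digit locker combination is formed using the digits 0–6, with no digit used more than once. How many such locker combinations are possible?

2520

Choose and order 5 of the 7 symbols: the first digit has 7 options, the next 6, and so on down to 3.
7 × 6 × 5 × 4 × 3 = 2520.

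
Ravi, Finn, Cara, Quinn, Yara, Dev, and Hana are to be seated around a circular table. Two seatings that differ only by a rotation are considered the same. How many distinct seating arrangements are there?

Fix one person's seat to break rotational symmetry; the remaining 6 people can be arranged in (6)! = 720 ways.

720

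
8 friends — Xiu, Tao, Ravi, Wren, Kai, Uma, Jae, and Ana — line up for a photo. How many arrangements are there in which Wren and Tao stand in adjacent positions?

Treat {Wren, Tao} as a single unit. There are 7 units to order, and the pair itself can be ordered 2 ways.
That gives 2 × 7! = 2 × 5040 = 10080.

10080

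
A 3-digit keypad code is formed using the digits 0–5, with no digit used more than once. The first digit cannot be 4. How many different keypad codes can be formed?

The first digit has 6−1 = 5 choices (anything except 4).
The remaining 2 digits are filled from the other 5 symbols without repetition: 5 × 4 = 20.
Total: 5 × 20 = 100.

100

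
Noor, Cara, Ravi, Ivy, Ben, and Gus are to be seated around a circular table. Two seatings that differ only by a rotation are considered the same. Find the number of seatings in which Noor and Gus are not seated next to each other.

All circular seatings of 6 people number (5)! = 120.
Seatings with Noor beside Gus: treat them as a block with 2 internal orders, giving 2 × (4)! = 48.
Subtracting, 120 − 48 = 72.

72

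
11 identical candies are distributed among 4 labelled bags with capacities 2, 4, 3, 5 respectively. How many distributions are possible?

Ignoring the caps, the number of non-negative solutions to x_1+…+x_4 = 11 is C(14,3) = 364.
Subtract solutions that violate a single cap (substitute x_i' = x_i − (cap_i+1)): x_1 ≥ 3 gives C(11,3) = 165; x_2 ≥ 5 gives C(9,3) = 84; x_3 ≥ 4 gives C(10,3) = 120; x_4 ≥ 6 gives C(8,3) = 56. Together 425.
Add back pairs where two caps are both exceeded: 20 + 35 + 10 + 10 + 1 + 4 = 80.
By inclusion–exclusion the count is 364 − 425 + 80 = 19.

19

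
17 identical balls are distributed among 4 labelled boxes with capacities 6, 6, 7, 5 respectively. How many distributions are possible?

Ignoring the caps, the number of non-negative solutions to x_1+…+x_4 = 17 is C(20,3) = 1140.
Subtract solutions that violate a single cap (substitute x_i' = x_i − (cap_i+1)): x_1 ≥ 7 gives C(13,3) = 286; x_2 ≥ 7 gives C(13,3) = 286; x_3 ≥ 8 gives C(12,3) = 220; x_4 ≥ 6 gives C(14,3) = 364. Together 1156.
Add back pairs where two caps are both exceeded: 20 + 10 + 35 + 10 + 35 + 20 = 130.
By inclusion–exclusion the count is 1140 − 1156 + 130 = 114.

114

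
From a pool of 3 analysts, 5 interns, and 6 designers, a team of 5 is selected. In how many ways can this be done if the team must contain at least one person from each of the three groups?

1365

Unrestricted: C(14,5) = 2002 ways to pick any 5 of the 14.
Subtract selections that omit an entire group: no analysts → C(11,5) = 462; no interns → C(9,5) = 126; no designers → C(8,5) = 56.
Add back selections omitting two groups (i.e. drawn from a single group): C(3,5) + C(5,5) + C(6,5) = 7.
By inclusion–exclusion: 2002 − 644 + 7 = 1365.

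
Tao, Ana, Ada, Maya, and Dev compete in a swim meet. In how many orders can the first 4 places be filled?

120

This is an ordered selection of 4 from 5: P(5,4).
That gives 5 × 4 × 3 × 2 = 120.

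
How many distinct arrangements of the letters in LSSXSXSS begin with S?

105

With the first slot taken by S, it remains to arrange the other 7 letters (LSXSXSS).
Those 7 letters have S appearing 4 times and X appearing twice, giving (7)!/(4!·2!) = 105.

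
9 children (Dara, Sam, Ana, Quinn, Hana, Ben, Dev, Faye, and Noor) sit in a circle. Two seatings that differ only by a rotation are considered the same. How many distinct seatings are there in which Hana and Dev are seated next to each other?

Treat {Hana, Dev} as one unit (2 internal orders) and seat the resulting 8 units around the table: (7)! circular arrangements.
So 2 × (7)! = 2 × 5040 = 10080.

10080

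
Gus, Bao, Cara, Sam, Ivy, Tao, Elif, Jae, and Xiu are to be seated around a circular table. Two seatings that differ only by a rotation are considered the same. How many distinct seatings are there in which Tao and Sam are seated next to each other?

10080

Treat {Tao, Sam} as one unit (2 internal orders) and seat the resulting 8 units around the table: (7)! circular arrangements.
So 2 × (7)! = 2 × 5040 = 10080.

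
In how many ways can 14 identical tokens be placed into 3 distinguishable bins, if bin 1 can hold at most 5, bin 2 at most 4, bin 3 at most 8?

Ignoring the caps, the number of non-negative solutions to x_1+…+x_3 = 14 is C(16,2) = 120.
Subtract solutions that violate a single cap (substitute x_i' = x_i − (cap_i+1)): x_1 ≥ 6 gives C(10,2) = 45; x_2 ≥ 5 gives C(11,2) = 55; x_3 ≥ 9 gives C(7,2) = 21. Together 121.
Add back pairs where two caps are both exceeded: 10 + 0 + 1 = 11.
By inclusion–exclusion the count is 120 − 121 + 11 = 10.

10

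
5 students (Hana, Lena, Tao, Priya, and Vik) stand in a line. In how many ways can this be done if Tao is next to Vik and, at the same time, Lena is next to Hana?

Treat {Tao,Vik} as one block (2 orders) and {Lena,Hana} as another (2 orders).
That leaves 3 units to arrange: 2 × 2 × 3! = 4 × 6 = 24.

24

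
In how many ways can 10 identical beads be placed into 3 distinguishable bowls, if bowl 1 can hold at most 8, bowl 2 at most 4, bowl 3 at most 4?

Without the upper bounds there are C(12,2) = 66 ways to split 10 among 3 bowls.
Subtract solutions that violate a single cap (substitute x_i' = x_i − (cap_i+1)): x_1 ≥ 9 gives C(3,2) = 3; x_2 ≥ 5 gives C(7,2) = 21; x_3 ≥ 5 gives C(7,2) = 21. Together 45.
Add back pairs where two caps are both exceeded: 0 + 0 + 1 = 1.
By inclusion–exclusion the count is 66 − 45 + 1 = 22.

22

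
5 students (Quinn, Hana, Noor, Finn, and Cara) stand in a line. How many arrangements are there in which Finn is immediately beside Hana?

Place the 3 others and the Finn-Hana pair as 4 objects in a line; the pair has 2 internal arrangements.
So the count is 2·(4)! = 48.

48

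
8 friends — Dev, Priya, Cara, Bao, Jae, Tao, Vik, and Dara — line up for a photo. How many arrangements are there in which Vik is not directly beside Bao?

There are 8! = 40320 arrangements in all. If Vik and Bao are adjacent, merging them into one block gives 2·(7)! = 10080 arrangements.
Complementary counting: 40320 − 10080 = 30240.

30240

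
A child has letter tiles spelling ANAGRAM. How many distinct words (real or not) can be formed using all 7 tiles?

Letter multiplicities in ANAGRAM: A×3, G×1, M×1, N×1, R×1.
The number of distinct arrangements is 7!/(3!) = 5040/6 = 840.

840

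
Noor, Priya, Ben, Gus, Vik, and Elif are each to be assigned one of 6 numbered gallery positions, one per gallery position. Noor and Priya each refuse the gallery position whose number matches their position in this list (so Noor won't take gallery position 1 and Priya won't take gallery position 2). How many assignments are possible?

Let Aᵢ (for i ∈ {1, 2}) be the placements that put person i in their forbidden gallery position. Any j of these fix j positions, leaving (6−j)! ways to fill the rest, and there are C(2,j) ways to pick which j.
By inclusion–exclusion, the number of valid placements is Σ_{j=0}^{2} (−1)^j C(2,j)·(6−j)!.
Computing: 720 − 240 + 24 = 504.

504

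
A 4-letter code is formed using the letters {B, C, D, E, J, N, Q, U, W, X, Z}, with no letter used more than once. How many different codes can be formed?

7920

Choose and order 4 of the 11 symbols: the first letter has 11 options, the next 10, then 9, 8.
That product is 11 × 10 × 9 × 8 = 7920.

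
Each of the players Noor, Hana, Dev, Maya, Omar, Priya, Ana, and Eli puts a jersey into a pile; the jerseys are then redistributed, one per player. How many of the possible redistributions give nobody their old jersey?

Let Aᵢ be the assignments in which player i gets their old jersey. We want the size of the complement of A₁∪…∪A_8.
By inclusion–exclusion this is Σ_{j=0}^{8} (−1)^j C(8,j)·(8−j)!.
Computing: 40320 − 40320 + 20160 − 6720 + 1680 − 336 + 56 − 8 + 1 = 14833.

14833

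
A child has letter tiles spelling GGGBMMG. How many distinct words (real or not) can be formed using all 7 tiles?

105

Letter multiplicities in GGGBMMG: B×1, G×4, M×2.
Dividing 7! = 5040 by 4!·2! = 48 for the repeated letters gives 105.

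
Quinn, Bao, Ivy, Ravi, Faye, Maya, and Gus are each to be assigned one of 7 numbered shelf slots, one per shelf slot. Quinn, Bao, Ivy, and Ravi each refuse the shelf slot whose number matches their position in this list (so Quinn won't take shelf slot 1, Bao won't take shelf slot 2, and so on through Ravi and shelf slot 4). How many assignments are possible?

Let Aᵢ (for 1 ≤ i ≤ 4) be the placements that put person i in their forbidden shelf slot. Any j of these fix j positions, leaving (7−j)! ways to fill the rest, and there are C(4,j) ways to pick which j.
By inclusion–exclusion, the number of valid placements is Σ_{j=0}^{4} (−1)^j C(4,j)·(7−j)!.
Computing: 5040 − 2880 + 720 − 96 + 6 = 2790.

2790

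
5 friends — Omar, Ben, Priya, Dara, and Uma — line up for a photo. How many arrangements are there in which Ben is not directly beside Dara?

There are 5! = 120 arrangements in all. If Ben and Dara are adjacent, merging them into one block gives 2·(4)! = 48 arrangements.
Complementary counting: 120 − 48 = 72.

72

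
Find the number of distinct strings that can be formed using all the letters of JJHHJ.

Letter multiplicities in JJHHJ: H×2, J×3.
The number of distinct arrangements is 5!/(3!·2!) = 120/12 = 10.

10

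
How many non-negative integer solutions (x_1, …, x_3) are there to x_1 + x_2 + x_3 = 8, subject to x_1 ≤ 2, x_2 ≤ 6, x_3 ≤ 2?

Ignoring the caps, the number of non-negative solutions to x_1+…+x_3 = 8 is C(10,2) = 45.
Subtract solutions that violate a single cap (substitute x_i' = x_i − (cap_i+1)): x_1 ≥ 3 gives C(7,2) = 21; x_2 ≥ 7 gives C(3,2) = 3; x_3 ≥ 3 gives C(7,2) = 21. Together 45.
Add back pairs where two caps are both exceeded: 0 + 6 + 0 = 6.
By inclusion–exclusion the count is 45 − 45 + 6 = 6.

6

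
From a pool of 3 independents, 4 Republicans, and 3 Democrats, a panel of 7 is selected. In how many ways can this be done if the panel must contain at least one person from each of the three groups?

118

Unrestricted: C(10,7) = 120 ways to pick any 7 of the 10.
Selections missing a whole group: no independents → C(7,7) = 1; no Republicans → C(6,7) = 0; no Democrats → C(7,7) = 1.
Add back selections omitting two groups (i.e. drawn from a single group): C(3,7) + C(4,7) + C(3,7) = 0.
By inclusion–exclusion: 120 − 2 + 0 = 118.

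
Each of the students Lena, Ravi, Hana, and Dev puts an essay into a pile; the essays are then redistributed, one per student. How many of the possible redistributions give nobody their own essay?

Let Aᵢ be the assignments in which student i gets their own essay. We want the size of the complement of A₁∪…∪A_4.
By inclusion–exclusion this is Σ_{j=0}^{4} (−1)^j C(4,j)·(4−j)!.
Computing: 24 − 24 + 12 − 4 + 1 = 9.

9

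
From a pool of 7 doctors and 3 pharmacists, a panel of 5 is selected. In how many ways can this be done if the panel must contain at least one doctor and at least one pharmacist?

Total 5-person selections from all 10: C(10,5) = 252.
Subtract selections that omit an entire group: no doctors → C(3,5) = 0; no pharmacists → C(7,5) = 21.
Both groups omitted at once is impossible, so 252 − 21 = 231.

231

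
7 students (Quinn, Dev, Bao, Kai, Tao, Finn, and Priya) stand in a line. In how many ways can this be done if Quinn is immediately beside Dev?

1440

Place the 5 others and the Quinn-Dev pair as 6 objects in a line; the pair has 2 internal arrangements.
So the count is 2·(6)! = 1440.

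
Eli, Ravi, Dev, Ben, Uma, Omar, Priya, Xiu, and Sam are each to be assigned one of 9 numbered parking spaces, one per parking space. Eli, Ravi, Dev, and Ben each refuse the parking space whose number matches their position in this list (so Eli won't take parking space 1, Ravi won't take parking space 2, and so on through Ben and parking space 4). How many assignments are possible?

229080

Let Aᵢ (for 1 ≤ i ≤ 4) be the placements that put person i in their forbidden parking space. Any j of these fix j positions, leaving (9−j)! ways to fill the rest, and there are C(4,j) ways to pick which j.
By inclusion–exclusion, the number of valid placements is Σ_{j=0}^{4} (−1)^j C(4,j)·(9−j)!.
Computing: 362880 − 161280 + 30240 − 2880 + 120 = 229080.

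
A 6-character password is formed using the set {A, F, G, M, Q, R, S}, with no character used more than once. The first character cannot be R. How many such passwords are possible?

The first character has 7−1 = 6 choices (anything except R).
The remaining 5 characters are filled from the other 6 symbols without repetition: 6 × 5 × 4 × 3 × 2 = 720.
Total: 6 × 720 = 4320.

4320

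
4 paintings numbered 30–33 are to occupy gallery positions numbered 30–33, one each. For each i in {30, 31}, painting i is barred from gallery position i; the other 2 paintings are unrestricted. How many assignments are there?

14

Let Aᵢ (for i ∈ {30, 31}) be the placements that put painting i in its forbidden gallery position. Any j of these fix j positions, leaving (4−j)! ways to fill the rest, and there are C(2,j) ways to pick which j.
By inclusion–exclusion, the number of valid placements is Σ_{j=0}^{2} (−1)^j C(2,j)·(4−j)!.
Computing: 24 − 12 + 2 = 14.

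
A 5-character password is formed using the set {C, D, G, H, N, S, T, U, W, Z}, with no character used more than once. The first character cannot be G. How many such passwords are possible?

The first character has 10−1 = 9 choices (anything except G).
The remaining 4 characters are filled from the other 9 symbols without repetition: 9 × 8 × 7 × 6 = 3024.
Total: 9 × 3024 = 27216.

27216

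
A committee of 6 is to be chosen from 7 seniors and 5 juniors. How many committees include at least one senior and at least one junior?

917

With no constraint there are C(12,6) = 924 possible selections.
Subtract selections that omit an entire group: no seniors → C(5,6) = 0; no juniors → C(7,6) = 7.
Both groups omitted at once is impossible, so 924 − 7 = 917.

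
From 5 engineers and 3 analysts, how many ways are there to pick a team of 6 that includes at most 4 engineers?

25

Split by how many engineers are chosen (0 through 4).
Sum: C(5,0)·C(3,6) + C(5,1)·C(3,5) + C(5,2)·C(3,4) + C(5,3)·C(3,3) + C(5,4)·C(3,2) = 0 + 0 + 0 + 10 + 15 = 25.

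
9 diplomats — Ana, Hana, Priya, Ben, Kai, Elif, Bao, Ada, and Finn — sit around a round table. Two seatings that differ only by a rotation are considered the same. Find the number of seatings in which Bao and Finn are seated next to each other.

Glue Bao and Finn into a block (2 internal orders). Seating 8 units around a circle gives (7)! arrangements.
So 2 × (7)! = 2 × 5040 = 10080.

10080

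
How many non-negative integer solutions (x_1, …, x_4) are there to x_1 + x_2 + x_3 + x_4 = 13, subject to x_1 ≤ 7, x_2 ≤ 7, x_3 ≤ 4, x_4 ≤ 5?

175

By stars and bars, unrestricted non-negative solutions to x_1+…+x_4 = 13 number C(13+3,3) = 560.
Subtract solutions that violate a single cap (substitute x_i' = x_i − (cap_i+1)): x_1 ≥ 8 gives C(8,3) = 56; x_2 ≥ 8 gives C(8,3) = 56; x_3 ≥ 5 gives C(11,3) = 165; x_4 ≥ 6 gives C(10,3) = 120. Together 397.
Add back pairs where two caps are both exceeded: 0 + 1 + 0 + 1 + 0 + 10 = 12.
By inclusion–exclusion the count is 560 − 397 + 12 = 175.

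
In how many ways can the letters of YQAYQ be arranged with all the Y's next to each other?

Treat the 2 copies of Y as a single block. The multiset to arrange is then {YY, A, Q, Q}, 4 items in all.
That gives (4)!/(2!) = 12 arrangements.

12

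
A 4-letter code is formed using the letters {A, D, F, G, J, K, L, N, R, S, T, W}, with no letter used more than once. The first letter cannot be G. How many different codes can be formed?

The first letter has 12−1 = 11 choices (anything except G).
The remaining 3 letters are filled from the other 11 symbols without repetition: 11 × 10 × 9 = 990.
Total: 11 × 990 = 10890.

10890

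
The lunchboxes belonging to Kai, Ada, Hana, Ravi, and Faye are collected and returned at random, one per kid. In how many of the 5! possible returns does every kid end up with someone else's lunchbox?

44

Count assignments avoiding every fixed point. For any j of the 5 kids fixed to their own lunchbox, the other 5−j can be arranged in (5−j)! ways.
By inclusion–exclusion this is Σ_{j=0}^{5} (−1)^j C(5,j)·(5−j)!.
Computing: 120 − 120 + 60 − 20 + 5 − 1 = 44.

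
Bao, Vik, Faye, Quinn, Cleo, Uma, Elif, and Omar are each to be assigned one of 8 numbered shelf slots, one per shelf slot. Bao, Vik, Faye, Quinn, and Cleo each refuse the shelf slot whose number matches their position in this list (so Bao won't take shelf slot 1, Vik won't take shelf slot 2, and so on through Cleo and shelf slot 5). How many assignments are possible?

Let Aᵢ (for 1 ≤ i ≤ 5) be the placements that put person i in their forbidden shelf slot. Any j of these fix j positions, leaving (8−j)! ways to fill the rest, and there are C(5,j) ways to pick which j.
By inclusion–exclusion, the number of valid placements is Σ_{j=0}^{5} (−1)^j C(5,j)·(8−j)!.
Computing: 40320 − 25200 + 7200 − 1200 + 120 − 6 = 21234.

21234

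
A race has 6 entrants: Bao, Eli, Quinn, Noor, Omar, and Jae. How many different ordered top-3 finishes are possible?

There are 6 choices for 1st place, 5 for 2nd, and 4 for 3rd.
That gives 6 × 5 × 4 = 120.

120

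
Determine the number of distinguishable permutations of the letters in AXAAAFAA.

56

Letter multiplicities in AXAAAFAA: A×6, F×1, X×1.
So there are 8! / (6!) = 56 distinguishable arrangements.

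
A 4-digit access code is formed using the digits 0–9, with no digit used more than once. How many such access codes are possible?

Choose and order 4 of the 10 symbols: the first digit has 10 options, the next 9, then 8, 7.
That product is 10 × 9 × 8 × 7 = 5040.

5040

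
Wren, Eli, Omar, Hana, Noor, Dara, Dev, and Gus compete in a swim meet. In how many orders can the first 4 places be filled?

1680

There are 8 choices for 1st place, 7 for 2nd, and so on down to 5 for position 4.
That gives 8 × 7 × 6 × 5 = 1680.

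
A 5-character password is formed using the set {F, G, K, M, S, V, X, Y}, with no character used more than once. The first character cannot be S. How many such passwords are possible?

The first character has 8−1 = 7 choices (anything except S).
The remaining 4 characters are filled from the other 7 symbols without repetition: 7 × 6 × 5 × 4 = 840.
Total: 7 × 840 = 5880.

5880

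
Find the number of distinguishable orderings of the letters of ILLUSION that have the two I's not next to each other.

7560

Total arrangements of ILLUSION: 8!/(2!·2!) = 10080.
If the two I's are adjacent, glue them into one block, leaving 7 items to arrange: (7)!/(2!) = 2520 ways.
Hence 10080 − 2520 = 7560.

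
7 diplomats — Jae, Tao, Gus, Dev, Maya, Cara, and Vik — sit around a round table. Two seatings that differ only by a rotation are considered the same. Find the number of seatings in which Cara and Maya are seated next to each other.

Treat {Cara, Maya} as one unit (2 internal orders) and seat the resulting 6 units around the table: (5)! circular arrangements.
So 2 × (5)! = 2 × 120 = 240.

240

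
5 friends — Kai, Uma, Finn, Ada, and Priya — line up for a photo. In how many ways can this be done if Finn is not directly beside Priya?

72

Of the 5! = 120 arrangements, those with Finn and Priya adjacent number 2 × 4! = 48 (treat the pair as a block with 2 internal orders).
Complementary counting: 120 − 48 = 72.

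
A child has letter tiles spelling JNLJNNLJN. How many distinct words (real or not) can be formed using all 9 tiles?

Letter multiplicities in JNLJNNLJN: J×3, L×2, N×4.
The number of distinct arrangements is 9!/(4!·3!·2!) = 362880/288 = 1260.

1260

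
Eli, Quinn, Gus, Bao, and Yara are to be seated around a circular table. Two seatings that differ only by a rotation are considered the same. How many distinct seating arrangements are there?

24

Around a circle, 5 distinct people have 5!/5 = (4)! = 24 rotationally distinct seatings.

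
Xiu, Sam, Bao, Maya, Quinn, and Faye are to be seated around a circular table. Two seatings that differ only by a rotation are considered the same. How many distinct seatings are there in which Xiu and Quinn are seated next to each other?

48

Treat {Xiu, Quinn} as one unit (2 internal orders) and seat the resulting 5 units around the table: (4)! circular arrangements.
So 2 × (4)! = 2 × 24 = 48.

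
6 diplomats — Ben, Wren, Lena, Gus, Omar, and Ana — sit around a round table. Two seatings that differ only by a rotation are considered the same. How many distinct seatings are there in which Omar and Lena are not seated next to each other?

72

Without the restriction there are (5)! = 120 seatings.
Those with Omar next to Lena: fuse the pair into one unit and seat 5 units around a circle — 2·(4)! = 48.
Subtracting, 120 − 48 = 72.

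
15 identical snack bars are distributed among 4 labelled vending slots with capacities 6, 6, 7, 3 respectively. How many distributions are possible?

Without the upper bounds there are C(18,3) = 816 ways to split 15 among 4 vending slots.
Subtract solutions that violate a single cap (substitute x_i' = x_i − (cap_i+1)): x_1 ≥ 7 gives C(11,3) = 165; x_2 ≥ 7 gives C(11,3) = 165; x_3 ≥ 8 gives C(10,3) = 120; x_4 ≥ 4 gives C(14,3) = 364. Together 814.
Add back pairs where two caps are both exceeded: 4 + 1 + 35 + 1 + 35 + 20 = 96.
By inclusion–exclusion the count is 816 − 814 + 96 = 98.

98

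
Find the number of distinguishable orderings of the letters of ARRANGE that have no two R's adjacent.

Total arrangements of ARRANGE: 7!/(2!·2!) = 1260.
If the two R's are adjacent, glue them into one block, leaving 6 items to arrange: (6)!/(2!) = 360 ways.
Hence 1260 − 360 = 900.

900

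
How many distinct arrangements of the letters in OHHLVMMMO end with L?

1680

Fix L in the last position and arrange the remaining 8 letters.
Those 8 letters have H appearing twice, M appearing 3 times, and O appearing twice, giving (8)!/(3!·2!·2!) = 1680.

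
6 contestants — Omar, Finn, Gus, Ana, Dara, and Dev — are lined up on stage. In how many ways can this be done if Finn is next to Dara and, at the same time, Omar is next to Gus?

Treat {Finn,Dara} as one block (2 orders) and {Omar,Gus} as another (2 orders).
That leaves 4 units to arrange: 2 × 2 × 4! = 4 × 24 = 96.

96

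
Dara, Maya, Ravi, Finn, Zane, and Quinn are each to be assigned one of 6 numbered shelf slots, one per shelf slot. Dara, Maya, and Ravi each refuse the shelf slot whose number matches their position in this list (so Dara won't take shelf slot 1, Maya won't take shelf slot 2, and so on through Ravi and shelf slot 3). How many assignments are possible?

Let Aᵢ (for i ∈ {1, 2, 3}) be the placements that put person i in their forbidden shelf slot. Any j of these fix j positions, leaving (6−j)! ways to fill the rest, and there are C(3,j) ways to pick which j.
By inclusion–exclusion, the number of valid placements is Σ_{j=0}^{3} (−1)^j C(3,j)·(6−j)!.
Computing: 720 − 360 + 72 − 6 = 426.

426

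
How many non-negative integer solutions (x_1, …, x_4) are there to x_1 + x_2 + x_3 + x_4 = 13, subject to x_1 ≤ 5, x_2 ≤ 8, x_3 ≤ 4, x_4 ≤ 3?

86

Ignoring the caps, the number of non-negative solutions to x_1+…+x_4 = 13 is C(16,3) = 560.
Subtract solutions that violate a single cap (substitute x_i' = x_i − (cap_i+1)): x_1 ≥ 6 gives C(10,3) = 120; x_2 ≥ 9 gives C(7,3) = 35; x_3 ≥ 5 gives C(11,3) = 165; x_4 ≥ 4 gives C(12,3) = 220. Together 540.
Add back pairs where two caps are both exceeded: 0 + 10 + 20 + 0 + 1 + 35 = 66.
By inclusion–exclusion the count is 560 − 540 + 66 = 86.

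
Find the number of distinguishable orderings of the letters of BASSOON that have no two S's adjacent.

There are 7!/(2!·2!) = 1260 arrangements of BASSOON in total.
Arrangements with the S's together: treat SS as one letter, giving (6)!/(2!) = 360.
Subtracting, 1260 − 360 = 900 arrangements keep the S's apart.

900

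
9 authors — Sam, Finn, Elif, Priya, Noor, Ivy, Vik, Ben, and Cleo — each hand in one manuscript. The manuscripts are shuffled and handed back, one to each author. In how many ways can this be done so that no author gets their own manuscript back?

133496

Let Aᵢ be the assignments in which author i gets their own manuscript. We want the size of the complement of A₁∪…∪A_9.
By inclusion–exclusion this is Σ_{j=0}^{9} (−1)^j C(9,j)·(9−j)!.
Computing: 362880 − 362880 + 181440 − 60480 + 15120 − 3024 + 504 − 72 + 9 − 1 = 133496.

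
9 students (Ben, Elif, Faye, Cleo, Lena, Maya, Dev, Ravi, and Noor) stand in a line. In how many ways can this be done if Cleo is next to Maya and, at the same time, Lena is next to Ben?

20160

Treat {Cleo,Maya} as one block (2 orders) and {Lena,Ben} as another (2 orders).
That leaves 7 units to arrange: 2 × 2 × 7! = 4 × 5040 = 20160.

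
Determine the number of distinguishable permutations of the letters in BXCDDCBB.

1680

BXCDDCBB has 8 letters with B appearing 3 times, C appearing twice, and D appearing twice.
So there are 8! / (3!·2!·2!) = 1680 distinguishable arrangements.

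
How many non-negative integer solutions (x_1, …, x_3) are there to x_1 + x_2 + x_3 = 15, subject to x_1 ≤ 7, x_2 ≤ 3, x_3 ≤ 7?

6

By stars and bars, unrestricted non-negative solutions to x_1+…+x_3 = 15 number C(15+2,2) = 136.
Subtract solutions that violate a single cap (substitute x_i' = x_i − (cap_i+1)): x_1 ≥ 8 gives C(9,2) = 36; x_2 ≥ 4 gives C(13,2) = 78; x_3 ≥ 8 gives C(9,2) = 36. Together 150.
Add back pairs where two caps are both exceeded: 10 + 0 + 10 = 20.
By inclusion–exclusion the count is 136 − 150 + 20 = 6.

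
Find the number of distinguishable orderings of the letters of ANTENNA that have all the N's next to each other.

60

Treat the 3 copies of N as a single block. The multiset to arrange is then {NNN, A, A, E, T}, 5 items in all.
That gives (5)!/(2!) = 60 arrangements.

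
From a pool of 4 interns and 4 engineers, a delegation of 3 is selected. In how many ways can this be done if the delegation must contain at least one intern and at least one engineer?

Total 3-person selections from all 8: C(8,3) = 56.
Subtract selections that omit an entire group: no interns → C(4,3) = 4; no engineers → C(4,3) = 4.
Both groups omitted at once is impossible, so 56 − 8 = 48.

48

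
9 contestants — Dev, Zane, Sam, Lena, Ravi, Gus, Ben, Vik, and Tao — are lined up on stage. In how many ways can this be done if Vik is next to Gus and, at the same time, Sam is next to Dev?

20160

Treat {Vik,Gus} as one block (2 orders) and {Sam,Dev} as another (2 orders).
That leaves 7 units to arrange: 2 × 2 × 7! = 4 × 5040 = 20160.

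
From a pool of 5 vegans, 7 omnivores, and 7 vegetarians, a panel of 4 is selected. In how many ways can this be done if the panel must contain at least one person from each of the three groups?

1960

Total 4-person selections from all 19: C(19,4) = 3876.
Selections missing a whole group: no vegans → C(14,4) = 1001; no omnivores → C(12,4) = 495; no vegetarians → C(12,4) = 495.
Add back selections omitting two groups (i.e. drawn from a single group): C(5,4) + C(7,4) + C(7,4) = 75.
By inclusion–exclusion: 3876 − 1991 + 75 = 1960.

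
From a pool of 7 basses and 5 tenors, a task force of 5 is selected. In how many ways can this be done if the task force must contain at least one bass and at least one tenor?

Total 5-person selections from all 12: C(12,5) = 792.
Selections missing a whole group: no basses → C(5,5) = 1; no tenors → C(7,5) = 21.
Both groups omitted at once is impossible, so 792 − 22 = 770.

770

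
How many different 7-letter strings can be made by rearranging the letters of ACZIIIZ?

420

ACZIIIZ has 7 letters with I appearing 3 times and Z appearing twice.
The number of distinct arrangements is 7!/(3!·2!) = 5040/12 = 420.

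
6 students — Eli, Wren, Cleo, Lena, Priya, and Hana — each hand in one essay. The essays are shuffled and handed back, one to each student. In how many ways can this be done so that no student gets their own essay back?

Let Aᵢ be the assignments in which student i gets their own essay. We want the size of the complement of A₁∪…∪A_6.
By inclusion–exclusion this is Σ_{j=0}^{6} (−1)^j C(6,j)·(6−j)!.
Computing: 720 − 720 + 360 − 120 + 30 − 6 + 1 = 265.

265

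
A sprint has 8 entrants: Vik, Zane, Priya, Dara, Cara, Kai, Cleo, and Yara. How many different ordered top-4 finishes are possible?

This is an ordered selection of 4 from 8: P(8,4).
That gives 8 × 7 × 6 × 5 = 1680.

1680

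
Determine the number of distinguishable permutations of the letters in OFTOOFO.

The 7 letters of OFTOOFO have repeats: F appearing twice and O appearing 4 times.
So there are 7! / (4!·2!) = 105 distinguishable arrangements.

105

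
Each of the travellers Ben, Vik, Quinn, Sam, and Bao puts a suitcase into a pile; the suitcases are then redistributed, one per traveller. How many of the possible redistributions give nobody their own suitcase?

Count assignments avoiding every fixed point. For any j of the 5 travellers fixed to their own suitcase, the other 5−j can be arranged in (5−j)! ways.
By inclusion–exclusion this is Σ_{j=0}^{5} (−1)^j C(5,j)·(5−j)!.
Computing: 120 − 120 + 60 − 20 + 5 − 1 = 44.

44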